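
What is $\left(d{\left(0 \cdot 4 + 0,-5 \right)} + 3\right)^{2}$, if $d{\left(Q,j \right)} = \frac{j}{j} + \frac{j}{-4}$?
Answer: $\frac{441}{16} \approx 27.563$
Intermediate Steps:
$d{\left(Q,j \right)} = 1 - \frac{j}{4}$ ($d{\left(Q,j \right)} = 1 + j \left(- \frac{1}{4}\right) = 1 - \frac{j}{4}$)
$\left(d{\left(0 \cdot 4 + 0,-5 \right)} + 3\right)^{2} = \left(\left(1 - - \frac{5}{4}\right) + 3\right)^{2} = \left(\left(1 + \frac{5}{4}\right) + 3\right)^{2} = \left(\frac{9}{4} + 3\right)^{2} = \left(\frac{21}{4}\right)^{2} = \frac{441}{16}$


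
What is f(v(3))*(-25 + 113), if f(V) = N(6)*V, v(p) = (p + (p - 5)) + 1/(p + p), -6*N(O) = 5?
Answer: -770/9 ≈ -85.556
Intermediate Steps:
N(O) = -⅚ (N(O) = -⅙*5 = -⅚)
v(p) = -5 + 1/(2*p) + 2*p (v(p) = (p + (-5 + p)) + 1/(2*p) = (-5 + 2*p) + 1/(2*p) = -5 + 1/(2*p) + 2*p)
f(V) = -5*V/6
f(v(3))*(-25 + 113) = (-5*(-5 + (½)/3 + 2*3)/6)*(-25 + 113) = -5*(-5 + (½)*(⅓) + 6)/6*88 = -5*(-5 + ⅙ + 6)/6*88 = -⅚*7/6*88 = -35/36*88 = -770/9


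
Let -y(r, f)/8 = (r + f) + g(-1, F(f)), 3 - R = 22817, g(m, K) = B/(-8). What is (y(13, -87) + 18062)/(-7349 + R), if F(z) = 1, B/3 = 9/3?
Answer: -18663/30163 ≈ -0.61874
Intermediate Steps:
B = 9 (B = 3*(9/3) = 3*(9*(1/3)) = 3*3 = 9)
g(m, K) = -9/8 (g(m, K) = 9/(-8) = 9*(-1/8) = -9/8)
R = -22814 (R = 3 - 1*22817 = 3 - 22817 = -22814)
y(r, f) = 9 - 8*f - 8*r (y(r, f) = -8*((r + f) - 9/8) = -8*((f + r) - 9/8) = -8*(-9/8 + f + r) = 9 - 8*f - 8*r)
(y(13, -87) + 18062)/(-7349 + R) = ((9 - 8*(-87) - 8*13) + 18062)/(-7349 - 22814) = ((9 + 696 - 104) + 18062)/(-30163) = (601 + 18062)*(-1/30163) = 18663*(-1/30163) = -18663/30163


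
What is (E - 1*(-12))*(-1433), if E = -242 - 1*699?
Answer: 1331257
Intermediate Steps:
E = -941 (E = -242 - 699 = -941)
(E - 1*(-12))*(-1433) = (-941 - 1*(-12))*(-1433) = (-941 + 12)*(-1433) = -929*(-1433) = 1331257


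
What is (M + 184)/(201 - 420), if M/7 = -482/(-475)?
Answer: -30258/34675 ≈ -0.87262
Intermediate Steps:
M = 3374/475 (M = 7*(-482/(-475)) = 7*(-482*(-1/475)) = 7*(482/475) = 3374/475 ≈ 7.1032)
(M + 184)/(201 - 420) = (3374/475 + 184)/(201 - 420) = (90774/475)/(-219) = (90774/475)*(-1/219) = -30258/34675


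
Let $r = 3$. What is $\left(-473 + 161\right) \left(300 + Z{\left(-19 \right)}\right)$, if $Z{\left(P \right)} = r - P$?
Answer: $-100464$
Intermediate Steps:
$Z{\left(P \right)} = 3 - P$
$\left(-473 + 161\right) \left(300 + Z{\left(-19 \right)}\right) = \left(-473 + 161\right) \left(300 + \left(3 - -19\right)\right) = - 312 \left(300 + \left(3 + 19\right)\right) = - 312 \left(300 + 22\right) = \left(-312\right) 322 = -100464$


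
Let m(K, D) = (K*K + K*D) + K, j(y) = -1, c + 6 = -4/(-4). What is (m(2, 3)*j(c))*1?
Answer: -12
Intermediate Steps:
c = -5 (c = -6 - 4/(-4) = -6 - 4*(-1/4) = -6 + 1 = -5)
m(K, D) = K + K**2 + D*K (m(K, D) = (K**2 + D*K) + K = K + K**2 + D*K)
(m(2, 3)*j(c))*1 = ((2*(1 + 3 + 2))*(-1))*1 = ((2*6)*(-1))*1 = (12*(-1))*1 = -12*1 = -12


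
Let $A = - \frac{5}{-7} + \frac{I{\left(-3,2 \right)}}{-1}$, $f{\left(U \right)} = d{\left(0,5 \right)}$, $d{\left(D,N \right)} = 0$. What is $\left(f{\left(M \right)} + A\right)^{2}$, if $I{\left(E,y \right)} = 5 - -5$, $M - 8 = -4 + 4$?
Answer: $\frac{4225}{49} \approx 86.224$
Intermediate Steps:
$M = 8$ ($M = 8 + \left(-4 + 4\right) = 8 + 0 = 8$)
$I{\left(E,y \right)} = 10$ ($I{\left(E,y \right)} = 5 + 5 = 10$)
$f{\left(U \right)} = 0$
$A = - \frac{65}{7}$ ($A = - \frac{5}{-7} + \frac{10}{-1} = \left(-5\right) \left(- \frac{1}{7}\right) + 10 \left(-1\right) = \frac{5}{7} - 10 = - \frac{65}{7} \approx -9.2857$)
$\left(f{\left(M \right)} + A\right)^{2} = \left(0 - \frac{65}{7}\right)^{2} = \left(- \frac{65}{7}\right)^{2} = \frac{4225}{49}$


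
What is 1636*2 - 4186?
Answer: -914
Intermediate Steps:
1636*2 - 4186 = 3272 - 4186 = -914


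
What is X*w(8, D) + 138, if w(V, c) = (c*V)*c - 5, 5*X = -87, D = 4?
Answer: -10011/5 ≈ -2002.2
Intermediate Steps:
X = -87/5 (X = (1/5)*(-87) = -87/5 ≈ -17.400)
w(V, c) = -5 + V*c**2 (w(V, c) = (V*c)*c - 5 = V*c**2 - 5 = -5 + V*c**2)
X*w(8, D) + 138 = -87*(-5 + 8*4**2)/5 + 138 = -87*(-5 + 8*16)/5 + 138 = -87*(-5 + 128)/5 + 138 = -87/5*123 + 138 = -10701/5 + 138 = -10011/5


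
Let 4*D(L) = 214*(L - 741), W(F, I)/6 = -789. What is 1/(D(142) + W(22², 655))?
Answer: -2/73561 ≈ -2.7188e-5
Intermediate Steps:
W(F, I) = -4734 (W(F, I) = 6*(-789) = -4734)
D(L) = -79287/2 + 107*L/2 (D(L) = (214*(L - 741))/4 = (214*(-741 + L))/4 = (-158574 + 214*L)/4 = -79287/2 + 107*L/2)
1/(D(142) + W(22², 655)) = 1/((-79287/2 + (107/2)*142) - 4734) = 1/((-79287/2 + 7597) - 4734) = 1/(-64093/2 - 4734) = 1/(-73561/2) = -2/73561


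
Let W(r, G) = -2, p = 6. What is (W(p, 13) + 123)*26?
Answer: 3146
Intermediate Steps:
(W(p, 13) + 123)*26 = (-2 + 123)*26 = 121*26 = 3146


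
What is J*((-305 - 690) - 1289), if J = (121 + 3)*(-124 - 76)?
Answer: 56643200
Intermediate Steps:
J = -24800 (J = 124*(-200) = -24800)
J*((-305 - 690) - 1289) = -24800*((-305 - 690) - 1289) = -24800*(-995 - 1289) = -24800*(-2284) = 56643200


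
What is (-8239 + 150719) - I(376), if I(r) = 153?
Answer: 142327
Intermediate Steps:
(-8239 + 150719) - I(376) = (-8239 + 150719) - 1*153 = 142480 - 153 = 142327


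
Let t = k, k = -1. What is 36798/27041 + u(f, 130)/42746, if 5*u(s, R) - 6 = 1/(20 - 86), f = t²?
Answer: 103817978567/76289042676 ≈ 1.3609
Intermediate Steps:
t = -1
f = 1 (f = (-1)² = 1)
u(s, R) = 79/66 (u(s, R) = 6/5 + 1/(5*(20 - 86)) = 6/5 + (⅕)/(-66) = 6/5 + (⅕)*(-1/66) = 6/5 - 1/330 = 79/66)
36798/27041 + u(f, 130)/42746 = 36798/27041 + (79/66)/42746 = 36798*(1/27041) + (79/66)*(1/42746) = 36798/27041 + 79/2821236 = 103817978567/76289042676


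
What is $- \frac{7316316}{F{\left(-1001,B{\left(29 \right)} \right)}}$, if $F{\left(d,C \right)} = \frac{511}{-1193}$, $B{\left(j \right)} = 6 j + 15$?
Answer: $\frac{1246909284}{73} \approx 1.7081 \cdot 10^{7}$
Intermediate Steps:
$B{\left(j \right)} = 15 + 6 j$
$F{\left(d,C \right)} = - \frac{511}{1193}$ ($F{\left(d,C \right)} = 511 \left(- \frac{1}{1193}\right) = - \frac{511}{1193}$)
$- \frac{7316316}{F{\left(-1001,B{\left(29 \right)} \right)}} = - \frac{7316316}{- \frac{511}{1193}} = \left(-7316316\right) \left(- \frac{1193}{511}\right) = \frac{1246909284}{73}$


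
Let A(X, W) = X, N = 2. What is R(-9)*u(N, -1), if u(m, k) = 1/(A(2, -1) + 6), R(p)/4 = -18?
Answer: -9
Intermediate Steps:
R(p) = -72 (R(p) = 4*(-18) = -72)
u(m, k) = ⅛ (u(m, k) = 1/(2 + 6) = 1/8 = ⅛)
R(-9)*u(N, -1) = -72*⅛ = -9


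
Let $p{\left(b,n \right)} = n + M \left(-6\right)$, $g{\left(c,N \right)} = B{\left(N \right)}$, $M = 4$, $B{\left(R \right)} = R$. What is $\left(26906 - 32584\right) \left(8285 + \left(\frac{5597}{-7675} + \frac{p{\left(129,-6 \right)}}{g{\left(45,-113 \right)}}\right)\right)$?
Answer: $- \frac{40796266269192}{867275} \approx -4.704 \cdot 10^{7}$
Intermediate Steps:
$g{\left(c,N \right)} = N$
$p{\left(b,n \right)} = -24 + n$ ($p{\left(b,n \right)} = n + 4 \left(-6\right) = n - 24 = -24 + n$)
$\left(26906 - 32584\right) \left(8285 + \left(\frac{5597}{-7675} + \frac{p{\left(129,-6 \right)}}{g{\left(45,-113 \right)}}\right)\right) = \left(26906 - 32584\right) \left(8285 + \left(\frac{5597}{-7675} + \frac{-24 - 6}{-113}\right)\right) = - 5678 \left(8285 + \left(5597 \left(- \frac{1}{7675}\right) - - \frac{30}{113}\right)\right) = - 5678 \left(8285 + \left(- \frac{5597}{7675} + \frac{30}{113}\right)\right) = - 5678 \left(8285 - \frac{402211}{867275}\right) = \left(-5678\right) \frac{7184971164}{867275} = - \frac{40796266269192}{867275}$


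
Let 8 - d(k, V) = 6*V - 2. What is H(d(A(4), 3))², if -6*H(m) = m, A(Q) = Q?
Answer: 16/9 ≈ 1.7778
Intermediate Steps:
d(k, V) = 10 - 6*V (d(k, V) = 8 - (6*V - 2) = 8 - (-2 + 6*V) = 8 + (2 - 6*V) = 10 - 6*V)
H(m) = -m/6
H(d(A(4), 3))² = (-(10 - 6*3)/6)² = (-(10 - 18)/6)² = (-⅙*(-8))² = (4/3)² = 16/9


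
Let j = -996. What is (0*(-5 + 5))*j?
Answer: 0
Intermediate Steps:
(0*(-5 + 5))*j = (0*(-5 + 5))*(-996) = (0*0)*(-996) = 0*(-996) = 0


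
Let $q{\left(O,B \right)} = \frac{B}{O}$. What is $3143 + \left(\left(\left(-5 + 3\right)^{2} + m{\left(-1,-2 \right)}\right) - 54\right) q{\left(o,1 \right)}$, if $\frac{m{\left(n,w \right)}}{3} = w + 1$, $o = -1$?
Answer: $3196$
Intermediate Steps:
$m{\left(n,w \right)} = 3 + 3 w$ ($m{\left(n,w \right)} = 3 \left(w + 1\right) = 3 \left(1 + w\right) = 3 + 3 w$)
$3143 + \left(\left(\left(-5 + 3\right)^{2} + m{\left(-1,-2 \right)}\right) - 54\right) q{\left(o,1 \right)} = 3143 + \left(\left(\left(-5 + 3\right)^{2} + \left(3 + 3 \left(-2\right)\right)\right) - 54\right) 1 \frac{1}{-1} = 3143 + \left(\left(\left(-2\right)^{2} + \left(3 - 6\right)\right) - 54\right) 1 \left(-1\right) = 3143 + \left(\left(4 - 3\right) - 54\right) \left(-1\right) = 3143 + \left(1 - 54\right) \left(-1\right) = 3143 - -53 = 3143 + 53 = 3196$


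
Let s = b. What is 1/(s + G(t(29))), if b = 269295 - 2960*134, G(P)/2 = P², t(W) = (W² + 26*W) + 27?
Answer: 1/5134423 ≈ 1.9476e-7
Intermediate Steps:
t(W) = 27 + W² + 26*W
G(P) = 2*P²
b = -127345 (b = 269295 - 396640 = -127345)
s = -127345
1/(s + G(t(29))) = 1/(-127345 + 2*(27 + 29² + 26*29)²) = 1/(-127345 + 2*(27 + 841 + 754)²) = 1/(-127345 + 2*1622²) = 1/(-127345 + 2*2630884) = 1/(-127345 + 5261768) = 1/5134423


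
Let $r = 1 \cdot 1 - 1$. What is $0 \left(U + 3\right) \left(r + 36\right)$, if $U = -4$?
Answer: $0$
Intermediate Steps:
$r = 0$ ($r = 1 - 1 = 0$)
$0 \left(U + 3\right) \left(r + 36\right) = 0 \left(-4 + 3\right) \left(0 + 36\right) = 0 \left(-1\right) 36 = 0 \cdot 36 = 0$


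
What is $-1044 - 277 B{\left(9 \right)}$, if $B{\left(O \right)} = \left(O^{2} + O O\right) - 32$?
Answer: $-37054$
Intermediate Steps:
$B{\left(O \right)} = -32 + 2 O^{2}$ ($B{\left(O \right)} = \left(O^{2} + O^{2}\right) - 32 = 2 O^{2} - 32 = -32 + 2 O^{2}$)
$-1044 - 277 B{\left(9 \right)} = -1044 - 277 \left(-32 + 2 \cdot 9^{2}\right) = -1044 - 277 \left(-32 + 2 \cdot 81\right) = -1044 - 277 \left(-32 + 162\right) = -1044 - 36010 = -37054$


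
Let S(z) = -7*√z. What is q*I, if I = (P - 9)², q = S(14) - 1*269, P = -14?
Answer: -142301 - 3703*√14 ≈ -1.5616e+5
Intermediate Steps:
q = -269 - 7*√14 (q = -7*√14 - 1*269 = -7*√14 - 269 = -269 - 7*√14 ≈ -295.19)
I = 529 (I = (-14 - 9)² = (-23)² = 529)
q*I = (-269 - 7*√14)*529 = -142301 - 3703*√14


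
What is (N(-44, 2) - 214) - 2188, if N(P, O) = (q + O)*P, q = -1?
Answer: -2446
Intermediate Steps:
N(P, O) = P*(-1 + O) (N(P, O) = (-1 + O)*P = P*(-1 + O))
(N(-44, 2) - 214) - 2188 = (-44*(-1 + 2) - 214) - 2188 = (-44*1 - 214) - 2188 = (-44 - 214) - 2188 = -258 - 2188 = -2446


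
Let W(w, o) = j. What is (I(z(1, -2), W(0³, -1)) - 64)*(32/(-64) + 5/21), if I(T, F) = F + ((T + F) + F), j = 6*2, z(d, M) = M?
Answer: 55/7 ≈ 7.8571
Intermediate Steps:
j = 12
W(w, o) = 12
I(T, F) = T + 3*F (I(T, F) = F + ((F + T) + F) = F + (T + 2*F) = T + 3*F)
(I(z(1, -2), W(0³, -1)) - 64)*(32/(-64) + 5/21) = ((-2 + 3*12) - 64)*(32/(-64) + 5/21) = ((-2 + 36) - 64)*(32*(-1/64) + 5*(1/21)) = (34 - 64)*(-½ + 5/21) = -30*(-11/42) = 55/7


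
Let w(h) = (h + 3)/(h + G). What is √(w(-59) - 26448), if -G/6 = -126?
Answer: 2*I*√3212178866/697 ≈ 162.63*I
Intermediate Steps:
G = 756 (G = -6*(-126) = 756)
w(h) = (3 + h)/(756 + h) (w(h) = (h + 3)/(h + 756) = (3 + h)/(756 + h))
√(w(-59) - 26448) = √((3 - 59)/(756 - 59) - 26448) = √(-56/697 - 26448) = √(-18434312/697) = 2*I*√3212178866/697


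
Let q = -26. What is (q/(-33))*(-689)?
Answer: -17914/33 ≈ -542.85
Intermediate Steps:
(q/(-33))*(-689) = -26/(-33)*(-689) = -26*(-1/33)*(-689) = (26/33)*(-689) = -17914/33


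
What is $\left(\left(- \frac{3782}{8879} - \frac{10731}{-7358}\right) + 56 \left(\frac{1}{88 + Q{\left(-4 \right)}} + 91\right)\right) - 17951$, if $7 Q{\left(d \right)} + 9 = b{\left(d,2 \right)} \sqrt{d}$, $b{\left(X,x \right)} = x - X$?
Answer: $- \frac{23809098822537521}{1852369281802} - \frac{4704 i}{368593} \approx -12853.0 - 0.012762 i$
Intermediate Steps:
$Q{\left(d \right)} = - \frac{9}{7} + \frac{\sqrt{d} \left(2 - d\right)}{7}$ ($Q{\left(d \right)} = - \frac{9}{7} + \frac{\left(2 - d\right) \sqrt{d}}{7} = - \frac{9}{7} + \frac{\sqrt{d} \left(2 - d\right)}{7}$)
$\left(\left(- \frac{3782}{8879} - \frac{10731}{-7358}\right) + 56 \left(\frac{1}{88 + Q{\left(-4 \right)}} + 91\right)\right) - 17951 = \left(\left(- \frac{3782}{8879} - \frac{10731}{-7358}\right) + 56 \left(\frac{1}{88 - \left(\frac{9}{7} - \frac{\sqrt{-4} \left(2 - -4\right)}{7}\right)} + 91\right)\right) - 17951 = \left(\left(\left(-3782\right) \frac{1}{8879} - - \frac{10731}{7358}\right) + 56 \left(\frac{1}{88 - \left(\frac{9}{7} - \frac{2 i \left(2 + 4\right)}{7}\right)} + 91\right)\right) - 17951 = \left(\left(- \frac{3782}{8879} + \frac{10731}{7358}\right) + 56 \left(\frac{1}{88 - \left(\frac{9}{7} - \frac{1}{7} \cdot 2 i 6\right)} + 91\right)\right) - 17951 = \left(\frac{5188661}{5025514} + 56 \left(\frac{1}{88 - \left(\frac{9}{7} - \frac{12 i}{7}\right)} + 91\right)\right) - 17951 = \left(\frac{5188661}{5025514} + 56 \left(\frac{1}{\frac{607}{7} + \frac{12 i}{7}} + 91\right)\right) - 17951 = \left(\frac{5188661}{5025514} + 56 \left(\frac{49 \left(\frac{607}{7} - \frac{12 i}{7}\right)}{368593} + 91\right)\right) - 17951 = \left(\frac{5188661}{5025514} + 56 \left(91 + \frac{49 \left(\frac{607}{7} - \frac{12 i}{7}\right)}{368593}\right)\right) - 17951 = \left(\frac{5188661}{5025514} + \left(5096 + \frac{2744 \left(\frac{607}{7} - \frac{12 i}{7}\right)}{368593}\right)\right) - 17951 = \left(\frac{25615208005}{5025514} + \frac{2744 \left(\frac{607}{7} - \frac{12 i}{7}\right)}{368593}\right) - 17951 = - \frac{64597793809}{5025514} + \frac{2744 \left(\frac{607}{7} - \frac{12 i}{7}\right)}{368593}$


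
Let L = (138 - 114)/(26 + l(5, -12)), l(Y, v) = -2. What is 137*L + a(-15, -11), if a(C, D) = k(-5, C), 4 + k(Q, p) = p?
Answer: 118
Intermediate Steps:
k(Q, p) = -4 + p
a(C, D) = -4 + C
L = 1 (L = (138 - 114)/(26 - 2) = 24/24 = 24*(1/24) = 1)
137*L + a(-15, -11) = 137*1 + (-4 - 15) = 137 - 19 = 118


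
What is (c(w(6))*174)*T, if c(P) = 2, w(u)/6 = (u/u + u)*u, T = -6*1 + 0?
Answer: -2088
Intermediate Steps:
T = -6 (T = -6 + 0 = -6)
w(u) = 6*u*(1 + u) (w(u) = 6*((u/u + u)*u) = 6*((1 + u)*u) = 6*(u*(1 + u)) = 6*u*(1 + u))
(c(w(6))*174)*T = (2*174)*(-6) = 348*(-6) = -2088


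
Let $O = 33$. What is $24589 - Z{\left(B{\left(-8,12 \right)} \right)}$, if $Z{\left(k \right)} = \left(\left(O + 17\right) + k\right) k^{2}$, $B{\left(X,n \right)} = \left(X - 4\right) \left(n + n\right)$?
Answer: $19765261$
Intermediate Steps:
$B{\left(X,n \right)} = 2 n \left(-4 + X\right)$ ($B{\left(X,n \right)} = \left(-4 + X\right) 2 n = 2 n \left(-4 + X\right)$)
$Z{\left(k \right)} = k^{2} \left(50 + k\right)$ ($Z{\left(k \right)} = \left(\left(33 + 17\right) + k\right) k^{2} = \left(50 + k\right) k^{2} = k^{2} \left(50 + k\right)$)
$24589 - Z{\left(B{\left(-8,12 \right)} \right)} = 24589 - \left(2 \cdot 12 \left(-4 - 8\right)\right)^{2} \left(50 + 2 \cdot 12 \left(-4 - 8\right)\right) = 24589 - \left(2 \cdot 12 \left(-12\right)\right)^{2} \left(50 + 2 \cdot 12 \left(-12\right)\right) = 24589 - \left(-288\right)^{2} \left(50 - 288\right) = 24589 - 82944 \left(-238\right) = 24589 - -19740672 = 24589 + 19740672 = 19765261$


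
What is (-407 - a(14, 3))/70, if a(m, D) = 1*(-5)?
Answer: -201/35 ≈ -5.7429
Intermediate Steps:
a(m, D) = -5
(-407 - a(14, 3))/70 = (-407 - 1*(-5))/70 = (-407 + 5)*(1/70) = -402*1/70 = -201/35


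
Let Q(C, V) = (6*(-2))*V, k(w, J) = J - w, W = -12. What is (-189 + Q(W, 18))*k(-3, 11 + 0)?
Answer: -5670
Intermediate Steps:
Q(C, V) = -12*V
(-189 + Q(W, 18))*k(-3, 11 + 0) = (-189 - 12*18)*((11 + 0) - 1*(-3)) = (-189 - 216)*(11 + 3) = -405*14 = -5670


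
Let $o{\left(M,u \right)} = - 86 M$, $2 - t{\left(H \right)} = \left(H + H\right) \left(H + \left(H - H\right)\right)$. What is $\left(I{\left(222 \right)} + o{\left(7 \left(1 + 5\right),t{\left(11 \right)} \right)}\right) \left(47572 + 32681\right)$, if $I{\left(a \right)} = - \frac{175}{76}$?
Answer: $- \frac{22044455811}{76} \approx -2.9006 \cdot 10^{8}$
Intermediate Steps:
$I{\left(a \right)} = - \frac{175}{76}$ ($I{\left(a \right)} = \left(-175\right) \frac{1}{76} = - \frac{175}{76}$)
$t{\left(H \right)} = 2 - 2 H^{2}$ ($t{\left(H \right)} = 2 - \left(H + H\right) \left(H + \left(H - H\right)\right) = 2 - 2 H \left(H + 0\right) = 2 - 2 H H = 2 - 2 H^{2}$)
$\left(I{\left(222 \right)} + o{\left(7 \left(1 + 5\right),t{\left(11 \right)} \right)}\right) \left(47572 + 32681\right) = \left(- \frac{175}{76} - 86 \cdot 7 \left(1 + 5\right)\right) \left(47572 + 32681\right) = \left(- \frac{175}{76} - 86 \cdot 7 \cdot 6\right) 80253 = \left(- \frac{175}{76} - 3612\right) 80253 = \left(- \frac{274687}{76}\right) 80253 = - \frac{22044455811}{76}$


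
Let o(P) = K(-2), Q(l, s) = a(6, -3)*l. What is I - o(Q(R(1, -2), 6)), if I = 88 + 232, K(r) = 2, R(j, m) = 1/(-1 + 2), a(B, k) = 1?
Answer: 318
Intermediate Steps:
R(j, m) = 1 (R(j, m) = 1/1 = 1)
Q(l, s) = l (Q(l, s) = 1*l = l)
I = 320
o(P) = 2
I - o(Q(R(1, -2), 6)) = 320 - 1*2 = 320 - 2 = 318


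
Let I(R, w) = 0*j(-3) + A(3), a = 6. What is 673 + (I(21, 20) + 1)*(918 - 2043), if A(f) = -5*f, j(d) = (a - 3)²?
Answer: 16423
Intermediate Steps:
j(d) = 9 (j(d) = (6 - 3)² = 3² = 9)
I(R, w) = -15 (I(R, w) = 0*9 - 5*3 = 0 - 15 = -15)
673 + (I(21, 20) + 1)*(918 - 2043) = 673 + (-15 + 1)*(918 - 2043) = 673 - 14*(-1125) = 673 + 15750 = 16423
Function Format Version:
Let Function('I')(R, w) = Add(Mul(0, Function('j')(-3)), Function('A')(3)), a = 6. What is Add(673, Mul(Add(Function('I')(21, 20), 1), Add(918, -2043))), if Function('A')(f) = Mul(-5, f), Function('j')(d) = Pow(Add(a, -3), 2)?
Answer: 16423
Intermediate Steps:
Function('j')(d) = 9 (Function('j')(d) = Pow(Add(6, -3), 2) = Pow(3, 2) = 9)
Function('I')(R, w) = -15 (Function('I')(R, w) = Add(Mul(0, 9), Mul(-5, 3)) = Add(0, -15) = -15)
Add(673, Mul(Add(Function('I')(21, 20), 1), Add(918, -2043))) = Add(673, Mul(Add(-15, 1), Add(918, -2043))) = Add(673, Mul(-14, -1125)) = Add(673, 15750) = 16423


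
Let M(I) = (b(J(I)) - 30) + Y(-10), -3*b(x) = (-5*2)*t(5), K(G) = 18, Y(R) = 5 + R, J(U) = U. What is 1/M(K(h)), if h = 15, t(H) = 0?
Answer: -1/35 ≈ -0.028571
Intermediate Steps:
b(x) = 0 (b(x) = -(-5*2)*0/3 = -(-10)*0/3 = -⅓*0 = 0)
M(I) = -35 (M(I) = (0 - 30) + (5 - 10) = -30 - 5 = -35)
1/M(K(h)) = 1/(-35) = -1/35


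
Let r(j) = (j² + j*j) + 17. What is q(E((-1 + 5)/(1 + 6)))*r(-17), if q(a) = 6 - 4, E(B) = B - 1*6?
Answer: 1190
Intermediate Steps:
r(j) = 17 + 2*j² (r(j) = (j² + j²) + 17 = 2*j² + 17 = 17 + 2*j²)
E(B) = -6 + B (E(B) = B - 6 = -6 + B)
q(a) = 2
q(E((-1 + 5)/(1 + 6)))*r(-17) = 2*(17 + 2*(-17)²) = 2*(17 + 2*289) = 2*(17 + 578) = 2*595 = 1190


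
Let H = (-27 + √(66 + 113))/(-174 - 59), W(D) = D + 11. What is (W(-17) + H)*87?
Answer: -119277/233 - 87*√179/233 ≈ -516.91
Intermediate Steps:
W(D) = 11 + D
H = 27/233 - √179/233 (H = (-27 + √179)/(-233) = (-27 + √179)*(-1/233) = 27/233 - √179/233 ≈ 0.058459)
(W(-17) + H)*87 = ((11 - 17) + (27/233 - √179/233))*87 = (-6 + (27/233 - √179/233))*87 = (-1371/233 - √179/233)*87 = -119277/233 - 87*√179/233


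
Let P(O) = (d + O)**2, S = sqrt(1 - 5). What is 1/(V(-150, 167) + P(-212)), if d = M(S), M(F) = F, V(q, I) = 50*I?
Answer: 26645/1420271602 + 212*I/710135801 ≈ 1.8761e-5 + 2.9853e-7*I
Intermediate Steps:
S = 2*I (S = sqrt(-4) = 2*I ≈ 2.0*I)
d = 2*I ≈ 2.0*I
P(O) = (O + 2*I)**2 (P(O) = (2*I + O)**2 = (O + 2*I)**2)
1/(V(-150, 167) + P(-212)) = 1/(50*167 + (-212 + 2*I)**2) = 1/(8350 + (-212 + 2*I)**2)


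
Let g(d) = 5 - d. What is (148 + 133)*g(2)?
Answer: 843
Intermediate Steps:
(148 + 133)*g(2) = (148 + 133)*(5 - 1*2) = 281*(5 - 2) = 281*3 = 843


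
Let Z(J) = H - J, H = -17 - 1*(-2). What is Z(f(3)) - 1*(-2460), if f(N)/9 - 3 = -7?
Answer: 2481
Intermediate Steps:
f(N) = -36 (f(N) = 27 + 9*(-7) = 27 - 63 = -36)
H = -15 (H = -17 + 2 = -15)
Z(J) = -15 - J
Z(f(3)) - 1*(-2460) = (-15 - 1*(-36)) - 1*(-2460) = (-15 + 36) + 2460 = 21 + 2460 = 2481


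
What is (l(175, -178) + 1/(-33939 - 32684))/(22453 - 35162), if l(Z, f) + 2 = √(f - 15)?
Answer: 133247/846711707 - I*√193/12709 ≈ 0.00015737 - 0.0010931*I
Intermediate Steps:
l(Z, f) = -2 + √(-15 + f) (l(Z, f) = -2 + √(f - 15) = -2 + √(-15 + f))
(l(175, -178) + 1/(-33939 - 32684))/(22453 - 35162) = ((-2 + √(-15 - 178)) + 1/(-33939 - 32684))/(22453 - 35162) = ((-2 + √(-193)) + 1/(-66623))/(-12709) = ((-2 + I*√193) - 1/66623)*(-1/12709) = (-133247/66623 + I*√193)*(-1/12709) = 133247/846711707 - I*√193/12709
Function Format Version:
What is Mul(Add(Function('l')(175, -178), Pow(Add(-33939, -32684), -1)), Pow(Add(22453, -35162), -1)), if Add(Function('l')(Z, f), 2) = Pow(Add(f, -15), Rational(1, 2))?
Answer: Add(Rational(133247, 846711707), Mul(Rational(-1, 12709), I, Pow(193, Rational(1, 2)))) ≈ Add(0.00015737, Mul(-0.0010931, I))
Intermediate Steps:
Function('l')(Z, f) = Add(-2, Pow(Add(-15, f), Rational(1, 2))) (Function('l')(Z, f) = Add(-2, Pow(Add(f, -15), Rational(1, 2))) = Add(-2, Pow(Add(-15, f), Rational(1, 2))))
Mul(Add(Function('l')(175, -178), Pow(Add(-33939, -32684), -1)), Pow(Add(22453, -35162), -1)) = Mul(Add(Add(-2, Pow(Add(-15, -178), Rational(1, 2))), Pow(Add(-33939, -32684), -1)), Pow(Add(22453, -35162), -1)) = Mul(Add(Add(-2, Pow(-193, Rational(1, 2))), Pow(-66623, -1)), Pow(-12709, -1)) = Mul(Add(Add(-2, Mul(I, Pow(193, Rational(1, 2)))), Rational(-1, 66623)), Rational(-1, 12709)) = Mul(Add(Rational(-133247, 66623), Mul(I, Pow(193, Rational(1, 2)))), Rational(-1, 12709)) = Add(Rational(133247, 846711707), Mul(Rational(-1, 12709), I, Pow(193, Rational(1, 2))))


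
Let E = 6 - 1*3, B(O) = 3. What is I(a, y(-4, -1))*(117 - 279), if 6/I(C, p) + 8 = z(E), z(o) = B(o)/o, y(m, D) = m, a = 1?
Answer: 972/7 ≈ 138.86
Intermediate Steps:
E = 3 (E = 6 - 3 = 3)
z(o) = 3/o
I(C, p) = -6/7 (I(C, p) = 6/(-8 + 3/3) = 6/(-8 + 3*(⅓)) = 6/(-8 + 1) = 6/(-7) = 6*(-⅐) = -6/7)
I(a, y(-4, -1))*(117 - 279) = -6*(117 - 279)/7 = -6/7*(-162) = 972/7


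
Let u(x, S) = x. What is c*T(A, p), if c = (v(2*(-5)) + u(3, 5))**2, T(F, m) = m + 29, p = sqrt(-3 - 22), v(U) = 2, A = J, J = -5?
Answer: 725 + 125*I ≈ 725.0 + 125.0*I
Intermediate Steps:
A = -5
p = 5*I (p = sqrt(-25) = 5*I ≈ 5.0*I)
T(F, m) = 29 + m
c = 25 (c = (2 + 3)**2 = 5**2 = 25)
c*T(A, p) = 25*(29 + 5*I) = 725 + 125*I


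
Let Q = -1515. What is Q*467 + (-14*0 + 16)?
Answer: -707489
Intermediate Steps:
Q*467 + (-14*0 + 16) = -1515*467 + (-14*0 + 16) = -707505 + (0 + 16) = -707505 + 16 = -707489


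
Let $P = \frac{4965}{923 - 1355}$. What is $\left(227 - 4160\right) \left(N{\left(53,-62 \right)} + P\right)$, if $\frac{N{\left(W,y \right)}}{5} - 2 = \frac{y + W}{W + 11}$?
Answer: $\frac{552805}{64} \approx 8637.6$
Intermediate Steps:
$P = - \frac{1655}{144}$ ($P = \frac{4965}{-432} = 4965 \left(- \frac{1}{432}\right) = - \frac{1655}{144} \approx -11.493$)
$N{\left(W,y \right)} = 10 + \frac{5 \left(W + y\right)}{11 + W}$ ($N{\left(W,y \right)} = 10 + 5 \frac{y + W}{W + 11} = 10 + 5 \frac{W + y}{11 + W} = 10 + \frac{5 \left(W + y\right)}{11 + W}$)
$\left(227 - 4160\right) \left(N{\left(53,-62 \right)} + P\right) = \left(227 - 4160\right) \left(\frac{5 \left(22 - 62 + 3 \cdot 53\right)}{11 + 53} - \frac{1655}{144}\right) = - 3933 \left(\frac{5 \left(22 - 62 + 159\right)}{64} - \frac{1655}{144}\right) = - 3933 \left(5 \cdot \frac{1}{64} \cdot 119 - \frac{1655}{144}\right) = - 3933 \left(\frac{595}{64} - \frac{1655}{144}\right) = \left(-3933\right) \left(- \frac{1265}{576}\right) = \frac{552805}{64}$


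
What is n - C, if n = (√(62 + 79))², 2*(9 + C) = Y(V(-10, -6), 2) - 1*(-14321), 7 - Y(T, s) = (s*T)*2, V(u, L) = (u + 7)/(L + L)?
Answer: -14027/2 ≈ -7013.5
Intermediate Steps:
V(u, L) = (7 + u)/(2*L) (V(u, L) = (7 + u)/((2*L)) = (7 + u)*(1/(2*L)) = (7 + u)/(2*L))
Y(T, s) = 7 - 2*T*s (Y(T, s) = 7 - s*T*2 = 7 - T*s*2 = 7 - 2*T*s)
C = 14309/2 (C = -9 + ((7 - 2*(½)*(7 - 10)/(-6)*2) - 1*(-14321))/2 = -9 + ((7 - 2*(½)*(-⅙)*(-3)*2) + 14321)/2 = -9 + ((7 - 2*¼*2) + 14321)/2 = -9 + ((7 - 1) + 14321)/2 = -9 + (6 + 14321)/2 = -9 + (½)*14327 = -9 + 14327/2 = 14309/2 ≈ 7154.5)
n = 141 (n = (√141)² = 141)
n - C = 141 - 1*14309/2 = 141 - 14309/2 = -14027/2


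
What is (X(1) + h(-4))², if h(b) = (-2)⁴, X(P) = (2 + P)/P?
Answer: 361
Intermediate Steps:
X(P) = (2 + P)/P
h(b) = 16
(X(1) + h(-4))² = ((2 + 1)/1 + 16)² = (1*3 + 16)² = (3 + 16)² = 19² = 361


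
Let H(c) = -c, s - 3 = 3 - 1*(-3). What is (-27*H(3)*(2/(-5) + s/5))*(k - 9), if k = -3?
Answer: -6804/5 ≈ -1360.8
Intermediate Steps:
s = 9 (s = 3 + (3 - 1*(-3)) = 3 + (3 + 3) = 3 + 6 = 9)
(-27*H(3)*(2/(-5) + s/5))*(k - 9) = (-27*(-1*3)*(2/(-5) + 9/5))*(-3 - 9) = -(-81)*(2*(-⅕) + 9*(⅕))*(-12) = -(-81)*(-⅖ + 9/5)*(-12) = -(-81)*7/5*(-12) = -27*(-21/5)*(-12) = (567/5)*(-12) = -6804/5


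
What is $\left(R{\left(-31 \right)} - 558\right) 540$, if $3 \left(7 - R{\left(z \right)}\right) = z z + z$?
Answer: $-464940$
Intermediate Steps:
$R{\left(z \right)} = 7 - \frac{z}{3} - \frac{z^{2}}{3}$ ($R{\left(z \right)} = 7 - \frac{z z + z}{3} = 7 - \frac{z^{2} + z}{3} = 7 - \frac{z + z^{2}}{3} = 7 - \left(\frac{z}{3} + \frac{z^{2}}{3}\right) = 7 - \frac{z}{3} - \frac{z^{2}}{3}$)
$\left(R{\left(-31 \right)} - 558\right) 540 = \left(\left(7 - - \frac{31}{3} - \frac{\left(-31\right)^{2}}{3}\right) - 558\right) 540 = \left(\left(7 + \frac{31}{3} - \frac{961}{3}\right) - 558\right) 540 = \left(-303 - 558\right) 540 = \left(-861\right) 540 = -464940$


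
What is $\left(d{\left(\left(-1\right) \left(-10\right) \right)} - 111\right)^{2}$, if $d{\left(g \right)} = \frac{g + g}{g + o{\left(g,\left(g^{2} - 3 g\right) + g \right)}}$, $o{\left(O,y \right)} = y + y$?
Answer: $\frac{3553225}{289} \approx 12295.0$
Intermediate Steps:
$o{\left(O,y \right)} = 2 y$
$d{\left(g \right)} = \frac{2 g}{- 3 g + 2 g^{2}}$ ($d{\left(g \right)} = \frac{g + g}{g + 2 \left(\left(g^{2} - 3 g\right) + g\right)} = \frac{2 g}{g + 2 \left(g^{2} - 2 g\right)} = \frac{2 g}{g + \left(- 4 g + 2 g^{2}\right)} = \frac{2 g}{- 3 g + 2 g^{2}}$)
$\left(d{\left(\left(-1\right) \left(-10\right) \right)} - 111\right)^{2} = \left(\frac{2}{-3 + 2 \left(\left(-1\right) \left(-10\right)\right)} - 111\right)^{2} = \left(\frac{2}{-3 + 2 \cdot 10} - 111\right)^{2} = \left(\frac{2}{-3 + 20} - 111\right)^{2} = \left(\frac{2}{17} - 111\right)^{2} = \left(- \frac{1885}{17}\right)^{2} = \frac{3553225}{289}$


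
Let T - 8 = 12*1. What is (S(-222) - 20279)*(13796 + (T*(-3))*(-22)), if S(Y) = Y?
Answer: -309893116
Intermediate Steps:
T = 20 (T = 8 + 12*1 = 8 + 12 = 20)
(S(-222) - 20279)*(13796 + (T*(-3))*(-22)) = (-222 - 20279)*(13796 + (20*(-3))*(-22)) = -20501*(13796 - 60*(-22)) = -20501*(13796 + 1320) = -20501*15116 = -309893116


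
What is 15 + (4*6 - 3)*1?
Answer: 36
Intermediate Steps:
15 + (4*6 - 3)*1 = 15 + (24 - 3)*1 = 15 + 21*1 = 15 + 21 = 36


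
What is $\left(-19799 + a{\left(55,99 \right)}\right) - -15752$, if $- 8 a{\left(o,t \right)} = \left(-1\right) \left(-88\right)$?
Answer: $-4058$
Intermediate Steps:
$a{\left(o,t \right)} = -11$ ($a{\left(o,t \right)} = - \frac{\left(-1\right) \left(-88\right)}{8} = \left(- \frac{1}{8}\right) 88 = -11$)
$\left(-19799 + a{\left(55,99 \right)}\right) - -15752 = \left(-19799 - 11\right) - -15752 = -19810 + 15752 = -4058$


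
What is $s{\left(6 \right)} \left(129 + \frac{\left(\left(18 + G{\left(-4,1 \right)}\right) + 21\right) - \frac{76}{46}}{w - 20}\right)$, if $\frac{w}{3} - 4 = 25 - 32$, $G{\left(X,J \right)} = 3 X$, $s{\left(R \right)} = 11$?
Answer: $\frac{940060}{667} \approx 1409.4$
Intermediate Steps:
$w = -9$ ($w = 12 + 3 \left(25 - 32\right) = 12 + 3 \left(-7\right) = 12 - 21 = -9$)
$s{\left(6 \right)} \left(129 + \frac{\left(\left(18 + G{\left(-4,1 \right)}\right) + 21\right) - \frac{76}{46}}{w - 20}\right) = 11 \left(129 + \frac{\left(\left(18 + 3 \left(-4\right)\right) + 21\right) - \frac{76}{46}}{-9 - 20}\right) = 11 \left(129 + \frac{\left(\left(18 - 12\right) + 21\right) - \frac{38}{23}}{-29}\right) = 11 \left(129 + \left(\left(6 + 21\right) - \frac{38}{23}\right) \left(- \frac{1}{29}\right)\right) = 11 \left(129 + \left(27 - \frac{38}{23}\right) \left(- \frac{1}{29}\right)\right) = 11 \left(129 + \frac{583}{23} \left(- \frac{1}{29}\right)\right) = 11 \left(129 - \frac{583}{667}\right) = 11 \cdot \frac{85460}{667} = \frac{940060}{667}$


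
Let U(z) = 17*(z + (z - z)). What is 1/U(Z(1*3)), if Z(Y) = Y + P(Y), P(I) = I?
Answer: 1/102 ≈ 0.0098039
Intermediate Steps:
Z(Y) = 2*Y (Z(Y) = Y + Y = 2*Y)
U(z) = 17*z (U(z) = 17*(z + 0) = 17*z)
1/U(Z(1*3)) = 1/(17*(2*(1*3))) = 1/(17*(2*3)) = 1/(17*6) = 1/102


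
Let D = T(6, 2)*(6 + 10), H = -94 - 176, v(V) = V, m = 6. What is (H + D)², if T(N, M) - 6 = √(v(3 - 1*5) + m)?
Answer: 20164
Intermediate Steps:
T(N, M) = 8 (T(N, M) = 6 + √((3 - 1*5) + 6) = 6 + √((3 - 5) + 6) = 6 + √(-2 + 6) = 6 + √4 = 6 + 2 = 8)
H = -270
D = 128 (D = 8*(6 + 10) = 8*16 = 128)
(H + D)² = (-270 + 128)² = (-142)² = 20164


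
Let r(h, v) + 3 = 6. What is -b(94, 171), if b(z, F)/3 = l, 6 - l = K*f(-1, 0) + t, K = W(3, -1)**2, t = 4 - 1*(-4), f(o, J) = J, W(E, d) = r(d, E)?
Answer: 6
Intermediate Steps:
r(h, v) = 3 (r(h, v) = -3 + 6 = 3)
W(E, d) = 3
t = 8 (t = 4 + 4 = 8)
K = 9 (K = 3**2 = 9)
l = -2 (l = 6 - (9*0 + 8) = 6 - (0 + 8) = 6 - 1*8 = 6 - 8 = -2)
b(z, F) = -6 (b(z, F) = 3*(-2) = -6)
-b(94, 171) = -1*(-6) = 6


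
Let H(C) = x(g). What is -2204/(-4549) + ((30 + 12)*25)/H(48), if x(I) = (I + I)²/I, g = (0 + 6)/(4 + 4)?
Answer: 1594354/4549 ≈ 350.48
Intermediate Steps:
g = ¾ (g = 6/8 = 6*(⅛) = ¾ ≈ 0.75000)
x(I) = 4*I (x(I) = (2*I)²/I = (4*I²)/I = 4*I)
H(C) = 3 (H(C) = 4*(¾) = 3)
-2204/(-4549) + ((30 + 12)*25)/H(48) = -2204/(-4549) + ((30 + 12)*25)/3 = -2204*(-1/4549) + (42*25)*(⅓) = 2204/4549 + 1050*(⅓) = 2204/4549 + 350 = 1594354/4549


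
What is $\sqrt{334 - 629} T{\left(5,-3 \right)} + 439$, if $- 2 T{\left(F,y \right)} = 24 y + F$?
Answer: $439 + \frac{67 i \sqrt{295}}{2} \approx 439.0 + 575.38 i$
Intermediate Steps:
$T{\left(F,y \right)} = - 12 y - \frac{F}{2}$ ($T{\left(F,y \right)} = - \frac{24 y + F}{2} = - \frac{F + 24 y}{2} = - 12 y - \frac{F}{2}$)
$\sqrt{334 - 629} T{\left(5,-3 \right)} + 439 = \sqrt{334 - 629} \left(\left(-12\right) \left(-3\right) - \frac{5}{2}\right) + 439 = \sqrt{-295} \left(36 - \frac{5}{2}\right) + 439 = i \sqrt{295} \cdot \frac{67}{2} + 439 = \frac{67 i \sqrt{295}}{2} + 439 = 439 + \frac{67 i \sqrt{295}}{2}$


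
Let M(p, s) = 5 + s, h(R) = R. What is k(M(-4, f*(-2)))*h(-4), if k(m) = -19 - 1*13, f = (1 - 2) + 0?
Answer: 128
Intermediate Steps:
f = -1 (f = -1 + 0 = -1)
k(m) = -32 (k(m) = -19 - 13 = -32)
k(M(-4, f*(-2)))*h(-4) = -32*(-4) = 128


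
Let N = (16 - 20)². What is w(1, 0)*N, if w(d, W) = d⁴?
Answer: 16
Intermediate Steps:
N = 16 (N = (-4)² = 16)
w(1, 0)*N = 1⁴*16 = 1*16 = 16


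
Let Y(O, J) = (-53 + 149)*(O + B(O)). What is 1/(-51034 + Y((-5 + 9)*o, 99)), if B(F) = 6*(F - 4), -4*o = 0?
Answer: -1/53338 ≈ -1.8748e-5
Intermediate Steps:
o = 0 (o = -1/4*0 = 0)
B(F) = -24 + 6*F (B(F) = 6*(-4 + F) = -24 + 6*F)
Y(O, J) = -2304 + 672*O (Y(O, J) = (-53 + 149)*(O + (-24 + 6*O)) = 96*(-24 + 7*O) = -2304 + 672*O)
1/(-51034 + Y((-5 + 9)*o, 99)) = 1/(-51034 + (-2304 + 672*((-5 + 9)*0))) = 1/(-51034 + (-2304 + 672*(4*0))) = 1/(-51034 + (-2304 + 672*0)) = 1/(-51034 + (-2304 + 0)) = 1/(-51034 - 2304) = 1/(-53338) = -1/53338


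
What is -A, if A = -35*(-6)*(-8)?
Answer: 1680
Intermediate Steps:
A = -1680 (A = 210*(-8) = -1680)
-A = -1*(-1680) = 1680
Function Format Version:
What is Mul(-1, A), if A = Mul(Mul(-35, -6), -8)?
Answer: 1680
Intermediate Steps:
A = -1680 (A = Mul(210, -8) = -1680)
Mul(-1, A) = Mul(-1, -1680) = 1680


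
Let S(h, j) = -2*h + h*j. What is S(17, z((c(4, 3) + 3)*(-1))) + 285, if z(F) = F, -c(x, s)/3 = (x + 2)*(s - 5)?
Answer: -412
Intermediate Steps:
c(x, s) = -3*(-5 + s)*(2 + x) (c(x, s) = -3*(x + 2)*(s - 5) = -3*(2 + x)*(-5 + s) = -3*(-5 + s)*(2 + x))
S(17, z((c(4, 3) + 3)*(-1))) + 285 = 17*(-2 + ((30 - 6*3 + 15*4 - 3*3*4) + 3)*(-1)) + 285 = 17*(-2 + ((30 - 18 + 60 - 36) + 3)*(-1)) + 285 = 17*(-2 + (36 + 3)*(-1)) + 285 = 17*(-2 + 39*(-1)) + 285 = 17*(-2 - 39) + 285 = 17*(-41) + 285 = -697 + 285 = -412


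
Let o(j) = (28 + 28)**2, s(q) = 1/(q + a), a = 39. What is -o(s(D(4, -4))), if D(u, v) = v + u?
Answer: -3136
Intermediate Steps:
D(u, v) = u + v
s(q) = 1/(39 + q) (s(q) = 1/(q + 39) = 1/(39 + q))
o(j) = 3136 (o(j) = 56**2 = 3136)
-o(s(D(4, -4))) = -1*3136 = -3136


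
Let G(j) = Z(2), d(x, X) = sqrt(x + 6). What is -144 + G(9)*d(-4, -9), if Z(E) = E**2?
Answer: -144 + 4*sqrt(2) ≈ -138.34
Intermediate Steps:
d(x, X) = sqrt(6 + x)
G(j) = 4 (G(j) = 2**2 = 4)
-144 + G(9)*d(-4, -9) = -144 + 4*sqrt(6 - 4) = -144 + 4*sqrt(2)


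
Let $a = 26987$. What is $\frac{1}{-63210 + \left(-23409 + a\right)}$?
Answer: $- \frac{1}{59632} \approx -1.677 \cdot 10^{-5}$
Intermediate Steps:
$\frac{1}{-63210 + \left(-23409 + a\right)} = \frac{1}{-63210 + \left(-23409 + 26987\right)} = \frac{1}{-63210 + 3578} = \frac{1}{-59632} = - \frac{1}{59632}$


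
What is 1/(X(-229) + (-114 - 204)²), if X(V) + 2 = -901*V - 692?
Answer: 1/306759 ≈ 3.2599e-6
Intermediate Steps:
X(V) = -694 - 901*V (X(V) = -2 + (-901*V - 692) = -2 + (-692 - 901*V) = -694 - 901*V)
1/(X(-229) + (-114 - 204)²) = 1/((-694 - 901*(-229)) + (-114 - 204)²) = 1/((-694 + 206329) + (-318)²) = 1/(205635 + 101124) = 1/306759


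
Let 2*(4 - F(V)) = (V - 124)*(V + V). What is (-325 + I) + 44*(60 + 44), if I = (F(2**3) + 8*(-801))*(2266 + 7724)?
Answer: -54700989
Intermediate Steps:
F(V) = 4 - V*(-124 + V) (F(V) = 4 - (V - 124)*(V + V)/2 = 4 - (-124 + V)*2*V/2 = 4 - V*(-124 + V))
I = -54705240 (I = ((4 - (2**3)**2 + 124*2**3) + 8*(-801))*(2266 + 7724) = ((4 - 1*8**2 + 124*8) - 6408)*9990 = ((4 - 1*64 + 992) - 6408)*9990 = ((4 - 64 + 992) - 6408)*9990 = (932 - 6408)*9990 = -5476*9990 = -54705240)
(-325 + I) + 44*(60 + 44) = (-325 - 54705240) + 44*(60 + 44) = -54705565 + 44*104 = -54705565 + 4576 = -54700989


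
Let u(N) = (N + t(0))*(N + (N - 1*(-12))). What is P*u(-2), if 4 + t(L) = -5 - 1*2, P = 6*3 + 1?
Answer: -1976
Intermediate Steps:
P = 19 (P = 18 + 1 = 19)
t(L) = -11 (t(L) = -4 + (-5 - 1*2) = -4 + (-5 - 2) = -4 - 7 = -11)
u(N) = (-11 + N)*(12 + 2*N) (u(N) = (N - 11)*(N + (N - 1*(-12))) = (-11 + N)*(N + (N + 12)) = (-11 + N)*(N + (12 + N)) = (-11 + N)*(12 + 2*N))
P*u(-2) = 19*(-132 - 10*(-2) + 2*(-2)²) = 19*(-132 + 20 + 2*4) = 19*(-132 + 20 + 8) = 19*(-104) = -1976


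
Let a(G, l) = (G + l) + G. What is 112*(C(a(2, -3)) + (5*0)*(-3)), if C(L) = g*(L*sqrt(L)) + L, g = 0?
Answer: 112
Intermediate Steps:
a(G, l) = l + 2*G
C(L) = L (C(L) = 0*(L*sqrt(L)) + L = 0*L**(3/2) + L = 0 + L = L)
112*(C(a(2, -3)) + (5*0)*(-3)) = 112*((-3 + 2*2) + (5*0)*(-3)) = 112*((-3 + 4) + 0*(-3)) = 112*(1 + 0) = 112*1 = 112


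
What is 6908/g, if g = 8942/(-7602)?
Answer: -26257308/4471 ≈ -5872.8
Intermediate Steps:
g = -4471/3801 (g = 8942*(-1/7602) = -4471/3801 ≈ -1.1763)
6908/g = 6908/(-4471/3801) = 6908*(-3801/4471) = -26257308/4471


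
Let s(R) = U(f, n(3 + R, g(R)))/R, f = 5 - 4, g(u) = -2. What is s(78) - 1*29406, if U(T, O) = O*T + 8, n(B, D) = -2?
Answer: -382277/13 ≈ -29406.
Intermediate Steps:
f = 1
U(T, O) = 8 + O*T
s(R) = 6/R (s(R) = (8 - 2*1)/R = (8 - 2)/R = 6/R)
s(78) - 1*29406 = 6/78 - 1*29406 = 6*(1/78) - 29406 = 1/13 - 29406 = -382277/13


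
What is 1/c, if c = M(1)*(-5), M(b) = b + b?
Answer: -⅒ ≈ -0.10000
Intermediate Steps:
M(b) = 2*b
c = -10 (c = (2*1)*(-5) = 2*(-5) = -10)
1/c = 1/(-10) = -⅒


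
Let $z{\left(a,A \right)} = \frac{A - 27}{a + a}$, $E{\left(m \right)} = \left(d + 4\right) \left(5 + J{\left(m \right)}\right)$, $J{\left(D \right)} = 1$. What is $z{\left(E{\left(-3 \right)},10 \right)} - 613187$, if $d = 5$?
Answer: $- \frac{66224213}{108} \approx -6.1319 \cdot 10^{5}$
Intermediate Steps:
$E{\left(m \right)} = 54$ ($E{\left(m \right)} = \left(5 + 4\right) \left(5 + 1\right) = 9 \cdot 6 = 54$)
$z{\left(a,A \right)} = \frac{-27 + A}{2 a}$
$z{\left(E{\left(-3 \right)},10 \right)} - 613187 = \frac{-27 + 10}{2 \cdot 54} - 613187 = \frac{1}{2} \cdot \frac{1}{54} \left(-17\right) - 613187 = - \frac{17}{108} - 613187 = - \frac{66224213}{108}$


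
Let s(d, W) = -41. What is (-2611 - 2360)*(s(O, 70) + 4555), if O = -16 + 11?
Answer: -22439094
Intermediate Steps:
O = -5
(-2611 - 2360)*(s(O, 70) + 4555) = (-2611 - 2360)*(-41 + 4555) = -4971*4514 = -22439094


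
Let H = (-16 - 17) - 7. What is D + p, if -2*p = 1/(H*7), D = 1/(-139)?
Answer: -421/77840 ≈ -0.0054085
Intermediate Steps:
H = -40 (H = -33 - 7 = -40)
D = -1/139 ≈ -0.0071942
p = 1/560 (p = -1/(2*((-40*7))) = -½/(-280) = -½*(-1/280) = 1/560 ≈ 0.0017857)
D + p = -1/139 + 1/560 = -421/77840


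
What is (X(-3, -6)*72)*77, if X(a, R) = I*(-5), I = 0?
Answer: 0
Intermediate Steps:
X(a, R) = 0 (X(a, R) = 0*(-5) = 0)
(X(-3, -6)*72)*77 = (0*72)*77 = 0*77 = 0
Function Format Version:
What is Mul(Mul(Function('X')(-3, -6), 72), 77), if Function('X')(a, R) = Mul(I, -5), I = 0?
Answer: 0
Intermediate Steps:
Function('X')(a, R) = 0 (Function('X')(a, R) = Mul(0, -5) = 0)
Mul(Mul(Function('X')(-3, -6), 72), 77) = Mul(Mul(0, 72), 77) = Mul(0, 77) = 0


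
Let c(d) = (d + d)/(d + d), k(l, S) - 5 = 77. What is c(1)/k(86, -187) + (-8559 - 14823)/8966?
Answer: -954179/367606 ≈ -2.5957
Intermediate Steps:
k(l, S) = 82 (k(l, S) = 5 + 77 = 82)
c(d) = 1 (c(d) = (2*d)/((2*d)) = (2*d)*(1/(2*d)) = 1)
c(1)/k(86, -187) + (-8559 - 14823)/8966 = 1/82 + (-8559 - 14823)/8966 = 1*(1/82) - 23382*1/8966 = 1/82 - 11691/4483 = -954179/367606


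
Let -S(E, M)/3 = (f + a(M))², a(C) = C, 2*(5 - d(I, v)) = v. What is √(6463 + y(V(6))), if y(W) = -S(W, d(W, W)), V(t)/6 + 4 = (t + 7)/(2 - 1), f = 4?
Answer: √7435 ≈ 86.226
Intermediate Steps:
d(I, v) = 5 - v/2
V(t) = 18 + 6*t (V(t) = -24 + 6*((t + 7)/(2 - 1)) = -24 + 6*((7 + t)/1) = -24 + 6*((7 + t)*1) = -24 + 6*(7 + t) = -24 + (42 + 6*t) = 18 + 6*t)
S(E, M) = -3*(4 + M)²
y(W) = 3*(9 - W/2)² (y(W) = -(-3)*(4 + (5 - W/2))² = -(-3)*(9 - W/2)² = 3*(9 - W/2)²)
√(6463 + y(V(6))) = √(6463 + 3*(-18 + (18 + 6*6))²/4) = √(6463 + 3*(-18 + (18 + 36))²/4) = √(6463 + 3*(-18 + 54)²/4) = √(6463 + (¾)*36²) = √(6463 + (¾)*1296) = √(6463 + 972) = √7435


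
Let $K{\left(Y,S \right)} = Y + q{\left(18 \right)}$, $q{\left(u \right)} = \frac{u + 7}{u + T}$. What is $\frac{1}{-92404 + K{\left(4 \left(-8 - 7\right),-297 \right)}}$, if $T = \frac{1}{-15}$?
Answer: $- \frac{269}{24872441} \approx -1.0815 \cdot 10^{-5}$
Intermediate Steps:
$T = - \frac{1}{15} \approx -0.066667$
$q{\left(u \right)} = \frac{7 + u}{- \frac{1}{15} + u}$ ($q{\left(u \right)} = \frac{u + 7}{u - \frac{1}{15}} = \frac{7 + u}{- \frac{1}{15} + u}$)
$K{\left(Y,S \right)} = \frac{375}{269} + Y$ ($K{\left(Y,S \right)} = Y + \frac{15 \left(7 + 18\right)}{-1 + 15 \cdot 18} = Y + 15 \frac{1}{-1 + 270} \cdot 25 = Y + 15 \cdot \frac{1}{269} \cdot 25 = Y + \frac{375}{269} = \frac{375}{269} + Y$)
$\frac{1}{-92404 + K{\left(4 \left(-8 - 7\right),-297 \right)}} = \frac{1}{-92404 + \left(\frac{375}{269} + 4 \left(-8 - 7\right)\right)} = \frac{1}{-92404 + \left(\frac{375}{269} + 4 \left(-15\right)\right)} = \frac{1}{-92404 + \left(\frac{375}{269} - 60\right)} = \frac{1}{-92404 - \frac{15765}{269}} = \frac{1}{- \frac{24872441}{269}} = - \frac{269}{24872441}$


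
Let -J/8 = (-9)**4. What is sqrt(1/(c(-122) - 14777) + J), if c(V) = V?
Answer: I*sqrt(11651296804987)/14899 ≈ 229.1*I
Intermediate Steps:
J = -52488 (J = -8*(-9)**4 = -8*6561 = -52488)
sqrt(1/(c(-122) - 14777) + J) = sqrt(1/(-122 - 14777) - 52488) = sqrt(1/(-14899) - 52488) = sqrt(-1/14899 - 52488) = sqrt(-782018713/14899) = I*sqrt(11651296804987)/14899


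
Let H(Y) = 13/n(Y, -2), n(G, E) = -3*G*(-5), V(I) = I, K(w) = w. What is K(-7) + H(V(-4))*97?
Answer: -1681/60 ≈ -28.017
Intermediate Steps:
n(G, E) = 15*G
H(Y) = 13/(15*Y) (H(Y) = 13/((15*Y)) = 13*(1/(15*Y)) = 13/(15*Y))
K(-7) + H(V(-4))*97 = -7 + ((13/15)/(-4))*97 = -7 + ((13/15)*(-1/4))*97 = -7 - 13/60*97 = -7 - 1261/60 = -1681/60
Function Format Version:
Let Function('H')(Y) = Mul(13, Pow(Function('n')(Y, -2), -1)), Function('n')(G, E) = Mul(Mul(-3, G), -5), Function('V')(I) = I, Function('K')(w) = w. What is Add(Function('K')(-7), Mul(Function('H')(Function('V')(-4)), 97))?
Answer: Rational(-1681, 60) ≈ -28.017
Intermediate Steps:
Function('n')(G, E) = Mul(15, G)
Function('H')(Y) = Mul(Rational(13, 15), Pow(Y, -1)) (Function('H')(Y) = Mul(13, Pow(Mul(15, Y), -1)) = Mul(13, Mul(Rational(1, 15), Pow(Y, -1))) = Mul(Rational(13, 15), Pow(Y, -1)))
Add(Function('K')(-7), Mul(Function('H')(Function('V')(-4)), 97)) = Add(-7, Mul(Mul(Rational(13, 15), Pow(-4, -1)), 97)) = Add(-7, Mul(Mul(Rational(13, 15), Rational(-1, 4)), 97)) = Add(-7, Mul(Rational(-13, 60), 97)) = Add(-7, Rational(-1261, 60)) = Rational(-1681, 60)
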